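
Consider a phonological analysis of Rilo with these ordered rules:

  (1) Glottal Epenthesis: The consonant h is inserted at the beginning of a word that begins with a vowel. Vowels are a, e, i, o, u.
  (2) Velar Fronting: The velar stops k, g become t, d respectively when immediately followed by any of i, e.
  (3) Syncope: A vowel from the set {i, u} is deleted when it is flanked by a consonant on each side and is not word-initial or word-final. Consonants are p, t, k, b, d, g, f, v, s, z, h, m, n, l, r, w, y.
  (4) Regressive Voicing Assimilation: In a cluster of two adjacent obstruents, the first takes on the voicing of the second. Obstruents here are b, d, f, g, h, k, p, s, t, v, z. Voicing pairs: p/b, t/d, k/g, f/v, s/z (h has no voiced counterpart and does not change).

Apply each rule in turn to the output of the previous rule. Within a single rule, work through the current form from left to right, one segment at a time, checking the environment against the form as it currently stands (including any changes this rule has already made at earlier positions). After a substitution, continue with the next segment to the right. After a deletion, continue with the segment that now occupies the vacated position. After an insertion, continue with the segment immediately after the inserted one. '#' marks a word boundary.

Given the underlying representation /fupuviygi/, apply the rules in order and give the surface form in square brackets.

(1) Glottal Epenthesis: no change — [fupuviygi]
(2) Velar Fronting: [fupuviygi] → [fupuviydi]
(3) Syncope: [fupuviydi] → [fpvydi]
(4) Regressive Voicing Assimilation: [fpvydi] → [fbvydi]

[fbvydi]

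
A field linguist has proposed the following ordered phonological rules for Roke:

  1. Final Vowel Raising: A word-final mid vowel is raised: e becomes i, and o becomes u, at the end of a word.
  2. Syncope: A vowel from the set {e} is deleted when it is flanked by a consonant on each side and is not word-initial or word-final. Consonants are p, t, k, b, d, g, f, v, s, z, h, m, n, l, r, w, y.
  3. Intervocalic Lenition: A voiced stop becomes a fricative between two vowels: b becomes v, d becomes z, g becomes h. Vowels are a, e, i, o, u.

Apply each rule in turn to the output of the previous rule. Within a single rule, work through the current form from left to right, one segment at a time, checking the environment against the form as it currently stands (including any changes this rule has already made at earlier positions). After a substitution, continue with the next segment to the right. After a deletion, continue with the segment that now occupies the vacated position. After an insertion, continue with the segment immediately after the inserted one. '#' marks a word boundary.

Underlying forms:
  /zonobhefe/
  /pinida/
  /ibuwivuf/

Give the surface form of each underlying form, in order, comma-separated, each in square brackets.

/zonobhefe/:
  1 Final Vowel Raising: [zonobhefe] → [zonobhefi]
  2 Syncope: [zonobhefi] → [zonobhfi]
  3 Intervocalic Lenition: no change — [zonobhfi]
/pinida/:
  1 Final Vowel Raising: no change — [pinida]
  2 Syncope: no change — [pinida]
  3 Intervocalic Lenition: [pinida] → [piniza]
/ibuwivuf/:
  1 Final Vowel Raising: no change — [ibuwivuf]
  2 Syncope: no change — [ibuwivuf]
  3 Intervocalic Lenition: [ibuwivuf] → [ivuwivuf]

[zonobhfi], [piniza], [ivuwivuf]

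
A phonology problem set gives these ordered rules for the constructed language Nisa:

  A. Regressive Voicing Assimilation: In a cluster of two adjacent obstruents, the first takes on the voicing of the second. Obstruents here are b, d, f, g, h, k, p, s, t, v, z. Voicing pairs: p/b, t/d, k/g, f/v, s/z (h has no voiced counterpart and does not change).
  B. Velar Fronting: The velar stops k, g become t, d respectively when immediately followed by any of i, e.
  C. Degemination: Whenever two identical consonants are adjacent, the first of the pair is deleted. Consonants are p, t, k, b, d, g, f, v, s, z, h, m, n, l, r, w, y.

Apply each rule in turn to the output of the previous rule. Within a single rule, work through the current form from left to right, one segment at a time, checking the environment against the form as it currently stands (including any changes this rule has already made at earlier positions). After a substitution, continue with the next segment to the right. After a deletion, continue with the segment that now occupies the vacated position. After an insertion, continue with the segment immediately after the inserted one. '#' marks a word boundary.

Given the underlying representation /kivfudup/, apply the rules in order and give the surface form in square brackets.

A Regressive Voicing Assimilation: [kivfudup] → [kiffudup]
B Velar Fronting: [kiffudup] → [tiffudup]
C Degemination: [tiffudup] → [tifudup]

[tifudup]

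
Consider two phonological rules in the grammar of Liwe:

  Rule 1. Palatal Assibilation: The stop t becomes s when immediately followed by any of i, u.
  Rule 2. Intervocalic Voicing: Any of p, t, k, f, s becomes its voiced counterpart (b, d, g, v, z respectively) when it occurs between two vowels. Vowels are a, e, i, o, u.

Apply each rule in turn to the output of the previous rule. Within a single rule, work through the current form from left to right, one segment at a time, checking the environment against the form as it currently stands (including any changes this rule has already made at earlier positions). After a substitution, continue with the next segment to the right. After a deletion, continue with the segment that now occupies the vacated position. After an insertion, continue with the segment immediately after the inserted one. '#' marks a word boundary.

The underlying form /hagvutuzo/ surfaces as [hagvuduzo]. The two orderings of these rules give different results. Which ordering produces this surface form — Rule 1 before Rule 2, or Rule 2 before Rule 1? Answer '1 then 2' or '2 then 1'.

Order 1 then 2:
  1 Palatal Assibilation: [hagvutuzo] → [hagvusuzo]
  2 Intervocalic Voicing: [hagvusuzo] → [hagvuzuzo]
  result: [hagvuzuzo]
Order 2 then 1:
  2 Intervocalic Voicing: [hagvutuzo] → [hagvuduzo]
  1 Palatal Assibilation: no change — [hagvuduzo]
  result: [hagvuduzo]

2 then 1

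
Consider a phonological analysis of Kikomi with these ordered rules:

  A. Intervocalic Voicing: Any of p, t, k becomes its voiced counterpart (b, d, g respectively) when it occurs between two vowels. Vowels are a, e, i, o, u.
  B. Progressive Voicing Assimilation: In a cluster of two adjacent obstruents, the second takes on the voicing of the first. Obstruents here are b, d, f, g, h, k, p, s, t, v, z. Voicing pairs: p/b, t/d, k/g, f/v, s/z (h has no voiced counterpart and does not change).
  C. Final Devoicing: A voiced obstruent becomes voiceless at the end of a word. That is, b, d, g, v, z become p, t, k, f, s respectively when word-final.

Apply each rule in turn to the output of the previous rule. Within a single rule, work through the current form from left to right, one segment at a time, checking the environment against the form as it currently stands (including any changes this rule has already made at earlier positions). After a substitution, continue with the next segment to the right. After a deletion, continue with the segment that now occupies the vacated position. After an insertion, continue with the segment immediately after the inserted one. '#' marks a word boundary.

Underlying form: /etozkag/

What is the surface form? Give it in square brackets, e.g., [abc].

A Intervocalic Voicing: [etozkag] → [edozkag]
B Progressive Voicing Assimilation: [edozkag] → [edozgag]
C Final Devoicing: [edozgag] → [edozgak]

[edozgak]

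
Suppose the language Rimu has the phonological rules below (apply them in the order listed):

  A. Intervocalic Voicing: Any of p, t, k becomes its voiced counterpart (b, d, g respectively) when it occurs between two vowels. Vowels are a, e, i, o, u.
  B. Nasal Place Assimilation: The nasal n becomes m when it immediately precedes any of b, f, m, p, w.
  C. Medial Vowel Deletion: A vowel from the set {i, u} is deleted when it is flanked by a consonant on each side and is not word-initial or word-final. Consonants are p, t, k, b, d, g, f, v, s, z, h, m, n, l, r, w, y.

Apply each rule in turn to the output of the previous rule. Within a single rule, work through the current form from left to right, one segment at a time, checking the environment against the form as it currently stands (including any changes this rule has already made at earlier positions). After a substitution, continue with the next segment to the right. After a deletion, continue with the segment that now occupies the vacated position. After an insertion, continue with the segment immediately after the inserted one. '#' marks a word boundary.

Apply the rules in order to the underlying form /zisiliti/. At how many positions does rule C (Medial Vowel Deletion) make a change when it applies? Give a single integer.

3

A Intervocalic Voicing: [zisiliti] → [zisilidi]
B Nasal Place Assimilation: no change — [zisilidi]
C Medial Vowel Deletion: [zisilidi] → [zsldi]
Rule C changed 3 position(s).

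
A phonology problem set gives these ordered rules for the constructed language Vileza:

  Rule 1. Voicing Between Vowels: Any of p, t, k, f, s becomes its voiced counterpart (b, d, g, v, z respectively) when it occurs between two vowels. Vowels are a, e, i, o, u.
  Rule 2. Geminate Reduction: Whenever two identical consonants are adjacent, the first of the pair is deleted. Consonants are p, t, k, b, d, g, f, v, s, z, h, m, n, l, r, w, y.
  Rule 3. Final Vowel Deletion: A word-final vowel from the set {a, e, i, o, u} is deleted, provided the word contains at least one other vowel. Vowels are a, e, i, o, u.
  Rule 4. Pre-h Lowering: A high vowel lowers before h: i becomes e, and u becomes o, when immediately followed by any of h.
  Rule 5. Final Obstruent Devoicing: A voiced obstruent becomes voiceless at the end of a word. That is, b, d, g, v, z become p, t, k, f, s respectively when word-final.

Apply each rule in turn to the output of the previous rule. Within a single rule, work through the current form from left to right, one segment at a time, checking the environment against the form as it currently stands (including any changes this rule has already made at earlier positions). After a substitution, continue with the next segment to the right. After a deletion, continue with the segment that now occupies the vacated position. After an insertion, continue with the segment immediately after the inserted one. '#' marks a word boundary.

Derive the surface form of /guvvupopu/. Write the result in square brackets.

Rule 1 Voicing Between Vowels: [guvvupopu] → [guvvubobu]
Rule 2 Geminate Reduction: [guvvubobu] → [guvubobu]
Rule 3 Final Vowel Deletion: [guvubobu] → [guvubob]
Rule 4 Pre-h Lowering: no change — [guvubob]
Rule 5 Final Obstruent Devoicing: [guvubob] → [guvubop]

[guvubop]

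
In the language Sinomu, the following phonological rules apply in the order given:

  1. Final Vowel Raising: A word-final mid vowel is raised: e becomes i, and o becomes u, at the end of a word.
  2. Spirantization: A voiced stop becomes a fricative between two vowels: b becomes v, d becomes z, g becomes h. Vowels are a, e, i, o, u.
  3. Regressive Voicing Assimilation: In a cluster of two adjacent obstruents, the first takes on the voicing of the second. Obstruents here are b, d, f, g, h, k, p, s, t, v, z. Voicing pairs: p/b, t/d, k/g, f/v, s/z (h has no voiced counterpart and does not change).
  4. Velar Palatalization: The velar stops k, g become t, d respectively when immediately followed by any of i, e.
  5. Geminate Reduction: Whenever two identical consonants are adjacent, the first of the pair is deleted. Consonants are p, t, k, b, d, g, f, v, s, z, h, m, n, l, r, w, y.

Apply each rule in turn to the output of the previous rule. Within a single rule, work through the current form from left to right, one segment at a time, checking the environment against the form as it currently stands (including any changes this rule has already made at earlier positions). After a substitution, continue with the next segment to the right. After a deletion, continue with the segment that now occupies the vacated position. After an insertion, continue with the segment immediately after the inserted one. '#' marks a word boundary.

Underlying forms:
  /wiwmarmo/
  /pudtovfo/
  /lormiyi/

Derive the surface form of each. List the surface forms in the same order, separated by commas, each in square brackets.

[wiwmarmu], [putofu], [lormiyi]

/wiwmarmo/:
  1 Final Vowel Raising: [wiwmarmo] → [wiwmarmu]
  2 Spirantization: no change — [wiwmarmu]
  3 Regressive Voicing Assimilation: no change — [wiwmarmu]
  4 Velar Palatalization: no change — [wiwmarmu]
  5 Geminate Reduction: no change — [wiwmarmu]
/pudtovfo/:
  1 Final Vowel Raising: [pudtovfo] → [pudtovfu]
  2 Spirantization: no change — [pudtovfu]
  3 Regressive Voicing Assimilation: [pudtovfu] → [puttoffu]
  4 Velar Palatalization: no change — [puttoffu]
  5 Geminate Reduction: [puttoffu] → [putofu]
/lormiyi/:
  1 Final Vowel Raising: no change — [lormiyi]
  2 Spirantization: no change — [lormiyi]
  3 Regressive Voicing Assimilation: no change — [lormiyi]
  4 Velar Palatalization: no change — [lormiyi]
  5 Geminate Reduction: no change — [lormiyi]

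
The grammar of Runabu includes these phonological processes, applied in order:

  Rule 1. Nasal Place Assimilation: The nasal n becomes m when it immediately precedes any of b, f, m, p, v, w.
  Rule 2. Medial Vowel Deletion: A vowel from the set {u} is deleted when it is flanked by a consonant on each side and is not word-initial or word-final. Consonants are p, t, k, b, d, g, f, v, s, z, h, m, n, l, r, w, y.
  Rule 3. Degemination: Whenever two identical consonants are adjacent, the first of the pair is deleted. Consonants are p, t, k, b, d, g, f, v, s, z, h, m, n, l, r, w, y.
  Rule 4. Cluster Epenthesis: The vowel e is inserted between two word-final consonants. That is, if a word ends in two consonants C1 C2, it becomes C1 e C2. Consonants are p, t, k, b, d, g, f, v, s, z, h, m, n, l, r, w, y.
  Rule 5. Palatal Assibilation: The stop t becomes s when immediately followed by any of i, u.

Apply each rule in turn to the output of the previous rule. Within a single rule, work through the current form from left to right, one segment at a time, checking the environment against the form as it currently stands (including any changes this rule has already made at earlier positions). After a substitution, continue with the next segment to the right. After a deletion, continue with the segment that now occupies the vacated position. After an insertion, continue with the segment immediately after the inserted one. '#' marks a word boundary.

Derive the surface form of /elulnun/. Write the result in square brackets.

[elen]

Rule 1 Nasal Place Assimilation: no change — [elulnun]
Rule 2 Medial Vowel Deletion: [elulnun] → [ellnn]
Rule 3 Degemination: [ellnn] → [eln]
Rule 4 Cluster Epenthesis: [eln] → [elen]
Rule 5 Palatal Assibilation: no change — [elen]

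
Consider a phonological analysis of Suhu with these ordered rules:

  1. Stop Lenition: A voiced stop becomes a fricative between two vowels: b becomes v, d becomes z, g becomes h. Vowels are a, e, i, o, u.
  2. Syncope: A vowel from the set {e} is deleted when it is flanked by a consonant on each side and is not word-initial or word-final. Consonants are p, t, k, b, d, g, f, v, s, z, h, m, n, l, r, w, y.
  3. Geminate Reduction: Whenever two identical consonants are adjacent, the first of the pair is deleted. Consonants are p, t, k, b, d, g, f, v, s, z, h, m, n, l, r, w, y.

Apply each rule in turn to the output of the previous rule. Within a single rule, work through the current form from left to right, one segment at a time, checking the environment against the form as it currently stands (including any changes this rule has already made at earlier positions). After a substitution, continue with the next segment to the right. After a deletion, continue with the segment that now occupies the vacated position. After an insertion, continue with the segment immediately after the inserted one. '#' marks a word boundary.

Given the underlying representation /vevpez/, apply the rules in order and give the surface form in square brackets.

1 Stop Lenition: no change — [vevpez]
2 Syncope: [vevpez] → [vvpz]
3 Geminate Reduction: [vvpz] → [vpz]

[vpz]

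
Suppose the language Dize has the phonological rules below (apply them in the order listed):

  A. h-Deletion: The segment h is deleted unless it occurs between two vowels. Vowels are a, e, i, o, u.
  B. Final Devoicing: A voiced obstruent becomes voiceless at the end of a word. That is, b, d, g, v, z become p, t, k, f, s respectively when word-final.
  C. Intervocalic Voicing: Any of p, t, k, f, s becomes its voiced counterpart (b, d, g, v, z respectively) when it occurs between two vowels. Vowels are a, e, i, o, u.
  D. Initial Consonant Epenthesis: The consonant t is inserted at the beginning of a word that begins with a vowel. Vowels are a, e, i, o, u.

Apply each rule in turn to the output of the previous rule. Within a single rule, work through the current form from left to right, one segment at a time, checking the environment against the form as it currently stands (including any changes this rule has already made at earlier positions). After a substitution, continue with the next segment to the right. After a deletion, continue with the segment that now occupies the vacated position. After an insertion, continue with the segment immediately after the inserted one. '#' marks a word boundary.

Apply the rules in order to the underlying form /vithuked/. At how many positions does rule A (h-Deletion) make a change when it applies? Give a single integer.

1

A h-Deletion: [vithuked] → [vituked]
B Final Devoicing: [vituked] → [vituket]
C Intervocalic Voicing: [vituket] → [viduget]
D Initial Consonant Epenthesis: no change — [viduget]
Rule A changed 1 position(s).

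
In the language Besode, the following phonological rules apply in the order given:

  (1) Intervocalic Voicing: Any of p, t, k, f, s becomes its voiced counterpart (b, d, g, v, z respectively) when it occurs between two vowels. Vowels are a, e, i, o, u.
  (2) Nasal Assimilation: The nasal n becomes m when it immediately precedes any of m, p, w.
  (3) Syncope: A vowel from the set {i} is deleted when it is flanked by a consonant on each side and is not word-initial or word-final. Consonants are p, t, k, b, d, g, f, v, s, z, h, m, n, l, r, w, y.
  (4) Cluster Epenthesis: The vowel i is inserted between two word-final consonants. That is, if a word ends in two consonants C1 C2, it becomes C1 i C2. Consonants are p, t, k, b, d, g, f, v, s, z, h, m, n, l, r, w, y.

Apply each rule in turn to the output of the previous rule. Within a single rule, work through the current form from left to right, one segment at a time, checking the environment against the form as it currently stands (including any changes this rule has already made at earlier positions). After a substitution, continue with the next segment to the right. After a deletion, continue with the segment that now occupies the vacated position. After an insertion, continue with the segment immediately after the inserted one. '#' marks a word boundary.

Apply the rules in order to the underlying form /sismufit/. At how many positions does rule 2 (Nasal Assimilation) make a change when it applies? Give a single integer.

(1) Intervocalic Voicing: [sismufit] → [sismuvit]
(2) Nasal Assimilation: no change — [sismuvit]
(3) Syncope: [sismuvit] → [ssmuvt]
(4) Cluster Epenthesis: [ssmuvt] → [ssmuvit]
Rule 2 changed 0 position(s).

0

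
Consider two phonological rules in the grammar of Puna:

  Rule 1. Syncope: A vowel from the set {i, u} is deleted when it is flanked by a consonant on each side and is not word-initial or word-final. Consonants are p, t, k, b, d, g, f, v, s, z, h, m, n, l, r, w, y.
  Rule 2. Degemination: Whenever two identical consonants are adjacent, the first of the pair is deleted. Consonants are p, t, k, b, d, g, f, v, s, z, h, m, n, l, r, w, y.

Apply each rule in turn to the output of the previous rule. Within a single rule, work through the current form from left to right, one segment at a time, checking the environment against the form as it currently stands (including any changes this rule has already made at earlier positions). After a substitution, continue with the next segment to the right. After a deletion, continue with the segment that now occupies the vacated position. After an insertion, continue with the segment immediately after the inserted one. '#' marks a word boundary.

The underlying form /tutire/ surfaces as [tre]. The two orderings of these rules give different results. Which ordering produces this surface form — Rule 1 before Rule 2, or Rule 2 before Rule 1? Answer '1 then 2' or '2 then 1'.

Order 1 then 2:
  1 Syncope: [tutire] → [ttre]
  2 Degemination: [ttre] → [tre]
  result: [tre]
Order 2 then 1:
  2 Degemination: no change — [tutire]
  1 Syncope: [tutire] → [ttre]
  result: [ttre]

1 then 2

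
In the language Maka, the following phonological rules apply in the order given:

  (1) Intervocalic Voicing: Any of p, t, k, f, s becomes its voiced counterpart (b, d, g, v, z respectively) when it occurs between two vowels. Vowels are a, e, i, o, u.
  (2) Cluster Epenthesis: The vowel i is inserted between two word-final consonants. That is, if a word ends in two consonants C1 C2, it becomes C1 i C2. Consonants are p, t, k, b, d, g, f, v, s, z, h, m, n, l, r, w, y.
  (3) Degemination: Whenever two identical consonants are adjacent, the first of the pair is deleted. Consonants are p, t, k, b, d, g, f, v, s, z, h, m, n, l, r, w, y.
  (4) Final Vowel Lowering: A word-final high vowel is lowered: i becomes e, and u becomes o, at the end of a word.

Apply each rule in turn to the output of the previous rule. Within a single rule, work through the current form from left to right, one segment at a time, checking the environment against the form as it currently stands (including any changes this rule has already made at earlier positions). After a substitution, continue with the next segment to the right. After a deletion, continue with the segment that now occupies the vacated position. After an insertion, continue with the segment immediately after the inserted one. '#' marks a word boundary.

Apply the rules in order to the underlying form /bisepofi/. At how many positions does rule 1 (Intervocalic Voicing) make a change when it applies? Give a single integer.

(1) Intervocalic Voicing: [bisepofi] → [bizebovi]
(2) Cluster Epenthesis: no change — [bizebovi]
(3) Degemination: no change — [bizebovi]
(4) Final Vowel Lowering: [bizebovi] → [bizebove]
Rule 1 changed 3 position(s).

3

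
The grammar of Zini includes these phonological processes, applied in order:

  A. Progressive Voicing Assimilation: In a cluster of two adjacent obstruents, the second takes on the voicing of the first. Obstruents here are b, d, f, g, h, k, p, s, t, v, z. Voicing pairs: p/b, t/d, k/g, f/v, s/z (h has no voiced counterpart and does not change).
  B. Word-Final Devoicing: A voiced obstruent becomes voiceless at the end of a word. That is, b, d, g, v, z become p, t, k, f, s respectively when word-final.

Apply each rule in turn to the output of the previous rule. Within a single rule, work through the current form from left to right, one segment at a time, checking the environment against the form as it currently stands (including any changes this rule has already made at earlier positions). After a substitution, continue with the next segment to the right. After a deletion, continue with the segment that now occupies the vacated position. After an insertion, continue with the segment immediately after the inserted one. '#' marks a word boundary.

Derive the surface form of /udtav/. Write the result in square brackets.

A Progressive Voicing Assimilation: [udtav] → [uddav]
B Word-Final Devoicing: [uddav] → [uddaf]

[uddaf]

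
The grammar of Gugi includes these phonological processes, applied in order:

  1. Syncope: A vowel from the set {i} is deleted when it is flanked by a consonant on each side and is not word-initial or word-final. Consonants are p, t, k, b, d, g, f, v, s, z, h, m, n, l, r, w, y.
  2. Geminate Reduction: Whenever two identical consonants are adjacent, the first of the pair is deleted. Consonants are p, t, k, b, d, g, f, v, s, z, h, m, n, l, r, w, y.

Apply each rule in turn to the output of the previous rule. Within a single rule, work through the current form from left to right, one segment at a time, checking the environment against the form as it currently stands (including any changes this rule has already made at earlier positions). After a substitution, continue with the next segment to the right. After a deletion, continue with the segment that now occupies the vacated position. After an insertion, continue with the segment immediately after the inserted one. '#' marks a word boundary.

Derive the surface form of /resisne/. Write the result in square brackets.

1 Syncope: [resisne] → [ressne]
2 Geminate Reduction: [ressne] → [resne]

[resne]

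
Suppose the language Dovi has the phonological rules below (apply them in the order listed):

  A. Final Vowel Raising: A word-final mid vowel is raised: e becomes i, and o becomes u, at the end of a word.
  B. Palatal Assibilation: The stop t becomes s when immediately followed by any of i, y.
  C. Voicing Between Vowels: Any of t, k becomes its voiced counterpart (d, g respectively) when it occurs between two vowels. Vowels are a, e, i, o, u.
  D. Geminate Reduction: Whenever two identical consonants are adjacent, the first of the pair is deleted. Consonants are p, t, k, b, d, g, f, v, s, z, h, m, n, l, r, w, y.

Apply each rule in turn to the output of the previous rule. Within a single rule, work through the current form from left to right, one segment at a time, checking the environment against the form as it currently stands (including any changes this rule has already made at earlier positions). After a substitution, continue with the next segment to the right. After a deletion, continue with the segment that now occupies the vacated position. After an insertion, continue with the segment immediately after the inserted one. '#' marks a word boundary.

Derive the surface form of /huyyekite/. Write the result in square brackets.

A Final Vowel Raising: [huyyekite] → [huyyekiti]
B Palatal Assibilation: [huyyekiti] → [huyyekisi]
C Voicing Between Vowels: [huyyekisi] → [huyyegisi]
D Geminate Reduction: [huyyegisi] → [huyegisi]

[huyegisi]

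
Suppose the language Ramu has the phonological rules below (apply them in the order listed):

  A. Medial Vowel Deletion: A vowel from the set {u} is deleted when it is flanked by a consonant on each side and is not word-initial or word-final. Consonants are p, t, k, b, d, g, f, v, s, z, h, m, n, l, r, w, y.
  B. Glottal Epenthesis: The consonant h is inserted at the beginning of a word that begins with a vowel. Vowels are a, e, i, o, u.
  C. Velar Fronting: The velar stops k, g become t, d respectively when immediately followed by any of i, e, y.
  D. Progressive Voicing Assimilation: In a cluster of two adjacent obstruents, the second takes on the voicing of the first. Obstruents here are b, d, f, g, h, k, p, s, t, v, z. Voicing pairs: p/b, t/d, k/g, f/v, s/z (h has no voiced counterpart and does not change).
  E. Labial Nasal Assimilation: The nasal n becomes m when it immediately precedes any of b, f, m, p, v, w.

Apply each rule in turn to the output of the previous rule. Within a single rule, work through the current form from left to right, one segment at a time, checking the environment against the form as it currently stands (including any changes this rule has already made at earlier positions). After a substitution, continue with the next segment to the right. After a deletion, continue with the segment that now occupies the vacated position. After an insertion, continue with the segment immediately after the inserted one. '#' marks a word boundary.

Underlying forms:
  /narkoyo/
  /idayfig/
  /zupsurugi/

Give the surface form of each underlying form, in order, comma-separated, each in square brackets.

/narkoyo/:
  A Medial Vowel Deletion: no change — [narkoyo]
  B Glottal Epenthesis: no change — [narkoyo]
  C Velar Fronting: no change — [narkoyo]
  D Progressive Voicing Assimilation: no change — [narkoyo]
  E Labial Nasal Assimilation: no change — [narkoyo]
/idayfig/:
  A Medial Vowel Deletion: no change — [idayfig]
  B Glottal Epenthesis: [idayfig] → [hidayfig]
  C Velar Fronting: no change — [hidayfig]
  D Progressive Voicing Assimilation: no change — [hidayfig]
  E Labial Nasal Assimilation: no change — [hidayfig]
/zupsurugi/:
  A Medial Vowel Deletion: [zupsurugi] → [zpsrgi]
  B Glottal Epenthesis: no change — [zpsrgi]
  C Velar Fronting: [zpsrgi] → [zpsrdi]
  D Progressive Voicing Assimilation: [zpsrdi] → [zbzrdi]
  E Labial Nasal Assimilation: no change — [zbzrdi]

[narkoyo], [hidayfig], [zbzrdi]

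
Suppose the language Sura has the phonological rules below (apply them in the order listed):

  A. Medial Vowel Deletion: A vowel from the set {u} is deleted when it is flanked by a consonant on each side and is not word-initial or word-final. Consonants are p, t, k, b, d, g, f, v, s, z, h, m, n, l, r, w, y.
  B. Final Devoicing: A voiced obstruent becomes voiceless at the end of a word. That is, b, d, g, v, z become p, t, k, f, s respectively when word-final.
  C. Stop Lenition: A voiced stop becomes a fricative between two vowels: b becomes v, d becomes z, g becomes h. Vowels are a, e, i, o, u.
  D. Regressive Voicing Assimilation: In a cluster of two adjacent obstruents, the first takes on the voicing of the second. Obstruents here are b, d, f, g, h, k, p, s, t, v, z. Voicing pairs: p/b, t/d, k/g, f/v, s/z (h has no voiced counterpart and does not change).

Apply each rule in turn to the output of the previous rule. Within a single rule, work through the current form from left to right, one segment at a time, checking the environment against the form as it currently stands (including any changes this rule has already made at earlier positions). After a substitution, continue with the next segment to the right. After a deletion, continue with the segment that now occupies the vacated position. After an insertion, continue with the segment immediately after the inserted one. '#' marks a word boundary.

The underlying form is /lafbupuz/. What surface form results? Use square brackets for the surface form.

A Medial Vowel Deletion: [lafbupuz] → [lafbpz]
B Final Devoicing: [lafbpz] → [lafbps]
C Stop Lenition: no change — [lafbps]
D Regressive Voicing Assimilation: [lafbps] → [lavpps]

[lavpps]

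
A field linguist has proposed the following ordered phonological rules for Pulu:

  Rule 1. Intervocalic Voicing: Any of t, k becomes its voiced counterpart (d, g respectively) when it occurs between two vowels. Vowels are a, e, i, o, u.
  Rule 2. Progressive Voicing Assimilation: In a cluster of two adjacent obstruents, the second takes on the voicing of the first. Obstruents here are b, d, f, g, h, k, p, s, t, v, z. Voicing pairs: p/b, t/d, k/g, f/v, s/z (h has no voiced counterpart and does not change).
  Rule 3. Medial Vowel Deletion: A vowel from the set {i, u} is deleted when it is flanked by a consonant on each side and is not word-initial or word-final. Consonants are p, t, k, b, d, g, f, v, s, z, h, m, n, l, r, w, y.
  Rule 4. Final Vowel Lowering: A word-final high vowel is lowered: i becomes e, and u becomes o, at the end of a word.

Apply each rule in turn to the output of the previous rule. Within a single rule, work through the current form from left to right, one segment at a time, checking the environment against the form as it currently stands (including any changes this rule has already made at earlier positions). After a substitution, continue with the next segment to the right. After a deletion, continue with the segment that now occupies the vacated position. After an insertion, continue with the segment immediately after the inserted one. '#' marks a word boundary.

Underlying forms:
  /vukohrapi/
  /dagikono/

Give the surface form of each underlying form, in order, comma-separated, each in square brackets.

/vukohrapi/:
  Rule 1 Intervocalic Voicing: [vukohrapi] → [vugohrapi]
  Rule 2 Progressive Voicing Assimilation: no change — [vugohrapi]
  Rule 3 Medial Vowel Deletion: [vugohrapi] → [vgohrapi]
  Rule 4 Final Vowel Lowering: [vgohrapi] → [vgohrape]
/dagikono/:
  Rule 1 Intervocalic Voicing: [dagikono] → [dagigono]
  Rule 2 Progressive Voicing Assimilation: no change — [dagigono]
  Rule 3 Medial Vowel Deletion: [dagigono] → [daggono]
  Rule 4 Final Vowel Lowering: no change — [daggono]

[vgohrape], [daggono]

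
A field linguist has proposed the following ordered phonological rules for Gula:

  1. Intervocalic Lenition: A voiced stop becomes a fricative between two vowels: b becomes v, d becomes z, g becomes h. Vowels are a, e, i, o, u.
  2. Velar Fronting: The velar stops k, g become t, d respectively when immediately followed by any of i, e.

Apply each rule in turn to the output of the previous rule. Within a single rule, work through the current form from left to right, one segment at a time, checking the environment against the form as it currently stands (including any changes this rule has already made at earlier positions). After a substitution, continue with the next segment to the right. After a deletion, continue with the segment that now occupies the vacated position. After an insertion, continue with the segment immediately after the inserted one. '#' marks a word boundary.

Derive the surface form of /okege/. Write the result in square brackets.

[otehe]

1 Intervocalic Lenition: [okege] → [okehe]
2 Velar Fronting: [okehe] → [otehe]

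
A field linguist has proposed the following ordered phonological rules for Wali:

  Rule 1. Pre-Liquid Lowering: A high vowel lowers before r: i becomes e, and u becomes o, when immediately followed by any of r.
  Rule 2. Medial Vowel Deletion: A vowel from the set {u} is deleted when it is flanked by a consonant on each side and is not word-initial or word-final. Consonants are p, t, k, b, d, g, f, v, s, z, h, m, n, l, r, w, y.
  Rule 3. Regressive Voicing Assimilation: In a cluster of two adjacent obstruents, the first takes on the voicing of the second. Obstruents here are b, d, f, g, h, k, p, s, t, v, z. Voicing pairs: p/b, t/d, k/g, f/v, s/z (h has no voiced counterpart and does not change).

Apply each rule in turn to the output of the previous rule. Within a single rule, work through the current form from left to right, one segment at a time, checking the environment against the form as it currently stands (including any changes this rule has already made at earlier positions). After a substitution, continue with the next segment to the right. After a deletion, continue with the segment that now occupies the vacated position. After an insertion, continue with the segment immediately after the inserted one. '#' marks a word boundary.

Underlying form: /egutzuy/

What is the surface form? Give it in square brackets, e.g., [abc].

[ekdzy]

Rule 1 Pre-Liquid Lowering: no change — [egutzuy]
Rule 2 Medial Vowel Deletion: [egutzuy] → [egtzy]
Rule 3 Regressive Voicing Assimilation: [egtzy] → [ekdzy]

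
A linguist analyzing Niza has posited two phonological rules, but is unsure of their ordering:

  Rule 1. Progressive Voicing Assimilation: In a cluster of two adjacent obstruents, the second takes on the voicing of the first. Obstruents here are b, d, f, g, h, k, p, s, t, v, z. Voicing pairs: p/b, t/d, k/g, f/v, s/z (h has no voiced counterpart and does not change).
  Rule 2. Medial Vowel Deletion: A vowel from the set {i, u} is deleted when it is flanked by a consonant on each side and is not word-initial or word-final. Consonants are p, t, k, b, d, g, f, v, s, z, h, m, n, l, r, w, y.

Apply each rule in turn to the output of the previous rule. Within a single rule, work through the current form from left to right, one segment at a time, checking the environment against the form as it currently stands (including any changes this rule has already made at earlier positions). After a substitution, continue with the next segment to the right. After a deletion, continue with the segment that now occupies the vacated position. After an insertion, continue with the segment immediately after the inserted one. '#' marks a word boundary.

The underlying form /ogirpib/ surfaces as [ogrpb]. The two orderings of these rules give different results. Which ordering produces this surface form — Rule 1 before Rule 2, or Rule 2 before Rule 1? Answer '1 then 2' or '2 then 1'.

1 then 2

Order 1 then 2:
  1 Progressive Voicing Assimilation: no change — [ogirpib]
  2 Medial Vowel Deletion: [ogirpib] → [ogrpb]
  result: [ogrpb]
Order 2 then 1:
  2 Medial Vowel Deletion: [ogirpib] → [ogrpb]
  1 Progressive Voicing Assimilation: [ogrpb] → [ogrpp]
  result: [ogrpp]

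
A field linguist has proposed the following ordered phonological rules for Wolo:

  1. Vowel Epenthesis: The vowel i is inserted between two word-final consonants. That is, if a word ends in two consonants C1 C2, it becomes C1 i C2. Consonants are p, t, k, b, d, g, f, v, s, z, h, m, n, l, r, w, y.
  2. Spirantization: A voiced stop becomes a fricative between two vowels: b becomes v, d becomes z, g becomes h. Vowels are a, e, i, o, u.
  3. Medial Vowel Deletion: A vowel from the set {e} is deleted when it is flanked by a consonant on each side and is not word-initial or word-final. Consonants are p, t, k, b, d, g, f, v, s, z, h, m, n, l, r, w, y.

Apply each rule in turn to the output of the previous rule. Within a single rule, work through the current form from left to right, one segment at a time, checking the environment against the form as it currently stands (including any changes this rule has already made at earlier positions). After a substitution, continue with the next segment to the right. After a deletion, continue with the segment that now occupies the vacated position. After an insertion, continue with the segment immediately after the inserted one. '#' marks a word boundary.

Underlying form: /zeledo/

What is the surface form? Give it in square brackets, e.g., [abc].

[zlzo]

1 Vowel Epenthesis: no change — [zeledo]
2 Spirantization: [zeledo] → [zelezo]
3 Medial Vowel Deletion: [zelezo] → [zlzo]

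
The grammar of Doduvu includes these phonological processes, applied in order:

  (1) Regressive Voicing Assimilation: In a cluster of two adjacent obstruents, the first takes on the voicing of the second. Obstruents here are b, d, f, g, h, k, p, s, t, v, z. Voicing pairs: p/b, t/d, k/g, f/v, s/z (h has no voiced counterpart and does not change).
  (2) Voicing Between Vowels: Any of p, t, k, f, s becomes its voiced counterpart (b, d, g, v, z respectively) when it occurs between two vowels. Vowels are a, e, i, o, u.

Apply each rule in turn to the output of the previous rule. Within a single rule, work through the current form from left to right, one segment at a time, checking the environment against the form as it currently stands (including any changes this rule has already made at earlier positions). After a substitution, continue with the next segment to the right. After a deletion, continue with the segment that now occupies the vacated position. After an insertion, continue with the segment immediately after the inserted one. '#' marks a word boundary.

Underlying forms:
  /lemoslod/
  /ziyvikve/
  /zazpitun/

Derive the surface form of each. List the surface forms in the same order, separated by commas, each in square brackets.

[lemoslod], [ziyvigve], [zaspidun]

/lemoslod/:
  (1) Regressive Voicing Assimilation: no change — [lemoslod]
  (2) Voicing Between Vowels: no change — [lemoslod]
/ziyvikve/:
  (1) Regressive Voicing Assimilation: [ziyvikve] → [ziyvigve]
  (2) Voicing Between Vowels: no change — [ziyvigve]
/zazpitun/:
  (1) Regressive Voicing Assimilation: [zazpitun] → [zaspitun]
  (2) Voicing Between Vowels: [zaspitun] → [zaspidun]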